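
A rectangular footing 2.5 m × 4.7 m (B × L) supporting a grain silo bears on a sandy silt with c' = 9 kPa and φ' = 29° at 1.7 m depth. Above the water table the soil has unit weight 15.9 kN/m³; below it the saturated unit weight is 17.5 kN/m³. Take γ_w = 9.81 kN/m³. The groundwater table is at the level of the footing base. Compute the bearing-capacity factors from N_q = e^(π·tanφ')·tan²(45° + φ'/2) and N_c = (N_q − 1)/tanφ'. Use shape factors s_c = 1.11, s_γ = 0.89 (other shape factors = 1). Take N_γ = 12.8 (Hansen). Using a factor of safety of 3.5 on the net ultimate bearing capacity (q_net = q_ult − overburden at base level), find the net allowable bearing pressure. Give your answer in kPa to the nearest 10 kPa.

N_q = e^(π·tan29°)·tan²(59.5°) = 16.44; N_c = (N_q − 1)/tanφ' = 27.86.
Overburden at base level: q = 15.9 × 1.7 = 27.03 kPa.
Below the base the soil is submerged, so the ½γBN_γ term uses γ' = 17.5 − 9.81 = 7.69 kN/m³.
Cohesion term c·N_c·s_c = 9 × 27.86 × 1.11 = 278.33 kPa; surcharge term q·N_q = 27.03 × 16.443 = 444.46 kPa; self-weight term 0.5·γ·B·N_γ·s_γ = 0.5 × 7.69 × 2.5 × 12.8 × 0.89 = 109.51 kPa.
q_ult = 278.33 + 444.46 + 109.51 = 832.29 kPa.
q_net = 832.29 − 27.03 = 805.26 kPa.
q_all(net) = 805.26 / 3.5 = 230.08 kPa.

q_all(net) ≈ 230 kPa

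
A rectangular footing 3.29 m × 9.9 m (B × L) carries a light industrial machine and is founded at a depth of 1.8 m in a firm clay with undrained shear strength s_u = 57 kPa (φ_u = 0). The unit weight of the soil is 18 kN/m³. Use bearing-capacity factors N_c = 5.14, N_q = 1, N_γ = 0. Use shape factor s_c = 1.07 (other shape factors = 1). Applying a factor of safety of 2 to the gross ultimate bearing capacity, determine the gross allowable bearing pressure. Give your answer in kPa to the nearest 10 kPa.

q_all ≈ 170 kPa

q = γ·D_f = 18 × 1.8 = 32.4 kPa.
c·N_c·s_c = 57 × 5.14 × 1.07 = 313.49 kPa
q·N_q = 32.4 × 1 = 32.4 kPa
q_ult = 313.49 + 32.4 = 345.89 kPa.
q_all = q_ult / FS = 345.89 / 2 = 172.94 kPa.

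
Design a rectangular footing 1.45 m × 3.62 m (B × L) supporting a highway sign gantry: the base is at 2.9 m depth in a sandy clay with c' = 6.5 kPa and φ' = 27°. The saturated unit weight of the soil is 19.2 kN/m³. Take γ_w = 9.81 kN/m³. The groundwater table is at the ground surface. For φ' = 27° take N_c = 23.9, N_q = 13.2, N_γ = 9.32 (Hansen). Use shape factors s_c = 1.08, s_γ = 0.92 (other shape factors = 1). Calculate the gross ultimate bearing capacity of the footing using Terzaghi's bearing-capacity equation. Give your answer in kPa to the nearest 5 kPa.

γ' = 19.2 − 9.81 = 9.39 kN/m³ (submerged throughout). q = 9.39 × 2.9 = 27.231 kPa; the same γ' applies in the ½γBN_γ term.
c·N_c·s_c = 6.5 × 23.9 × 1.08 = 167.78 kPa
q·N_q = 27.231 × 13.2 = 359.45 kPa
0.5·γ·B·N_γ·s_γ = 0.5 × 9.39 × 1.45 × 9.32 × 0.92 = 58.372 kPa
q_ult = 167.78 + 359.45 + 58.372 = 585.6 kPa.

q_ult ≈ 585 kPa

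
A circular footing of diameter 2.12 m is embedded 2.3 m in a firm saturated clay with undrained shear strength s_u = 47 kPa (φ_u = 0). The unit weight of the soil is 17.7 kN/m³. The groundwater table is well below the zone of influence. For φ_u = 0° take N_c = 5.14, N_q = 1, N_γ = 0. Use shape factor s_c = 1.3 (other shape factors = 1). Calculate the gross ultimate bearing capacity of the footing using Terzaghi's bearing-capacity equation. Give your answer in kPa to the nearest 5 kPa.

q = γ·D_f = 17.7 × 2.3 = 40.71 kPa.
c·N_c·s_c = 47 × 5.14 × 1.3 = 314.05 kPa
q·N_q = 40.71 × 1 = 40.71 kPa
q_ult = 314.05 + 40.71 = 354.76 kPa.

q_ult ≈ 355 kPa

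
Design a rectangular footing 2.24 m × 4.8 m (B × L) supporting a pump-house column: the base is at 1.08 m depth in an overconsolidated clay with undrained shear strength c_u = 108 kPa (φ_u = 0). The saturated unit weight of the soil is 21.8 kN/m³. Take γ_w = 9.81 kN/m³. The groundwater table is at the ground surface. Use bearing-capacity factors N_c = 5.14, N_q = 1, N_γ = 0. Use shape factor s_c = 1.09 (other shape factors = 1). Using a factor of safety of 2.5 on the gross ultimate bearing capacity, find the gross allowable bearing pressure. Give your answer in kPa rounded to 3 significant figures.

Water table at ground surface, so effective unit weight γ' = 21.8 − 9.81 = 11.99 kN/m³ is used throughout; overburden q = 11.99 × 1.08 = 12.949 kPa.
Cohesion term c·N_c·s_c = 108 × 5.14 × 1.09 = 605.08 kPa; surcharge term q·N_q = 12.949 × 1 = 12.949 kPa.
q_ult = 605.08 + 12.949 = 618.03 kPa.
q_all = 618.03 / 2.5 = 247.21 kPa.

q_all ≈ 247 kPa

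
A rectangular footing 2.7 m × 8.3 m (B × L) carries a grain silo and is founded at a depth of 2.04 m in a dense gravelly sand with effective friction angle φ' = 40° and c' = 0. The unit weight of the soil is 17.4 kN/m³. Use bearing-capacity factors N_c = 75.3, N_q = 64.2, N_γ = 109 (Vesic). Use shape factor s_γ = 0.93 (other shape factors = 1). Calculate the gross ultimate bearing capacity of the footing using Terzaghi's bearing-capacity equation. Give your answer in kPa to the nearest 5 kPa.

q_ult ≈ 4660 kPa

Overburden at base level: q = 17.4 × 2.04 = 35.496 kPa.
Surcharge term q·N_q = 35.496 × 64.2 = 2278.8 kPa; self-weight term 0.5·γ·B·N_γ·s_γ = 0.5 × 17.4 × 2.7 × 109 × 0.93 = 2381.2 kPa.
q_ult = 2278.8 + 2381.2 = 4660 kPa.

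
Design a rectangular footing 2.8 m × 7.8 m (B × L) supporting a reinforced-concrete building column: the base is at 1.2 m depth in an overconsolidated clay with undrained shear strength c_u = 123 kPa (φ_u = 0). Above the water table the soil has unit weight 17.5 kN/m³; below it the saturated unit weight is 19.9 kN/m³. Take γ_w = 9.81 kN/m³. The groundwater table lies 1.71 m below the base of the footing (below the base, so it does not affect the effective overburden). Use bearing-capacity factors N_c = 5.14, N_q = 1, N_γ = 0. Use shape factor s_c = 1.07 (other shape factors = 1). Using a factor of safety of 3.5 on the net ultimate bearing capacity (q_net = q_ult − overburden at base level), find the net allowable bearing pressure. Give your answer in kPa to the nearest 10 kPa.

q = γ·D_f = 17.5 × 1.2 = 21 kPa.
c·N_c·s_c = 123 × 5.14 × 1.07 = 676.48 kPa
q·N_q = 21 × 1 = 21 kPa
q_ult = 676.48 + 21 = 697.48 kPa.
q_net = 697.48 − 21 = 676.48 kPa.
q_all(net) = 676.48 / 3.5 = 193.28 kPa.

q_all(net) ≈ 190 kPa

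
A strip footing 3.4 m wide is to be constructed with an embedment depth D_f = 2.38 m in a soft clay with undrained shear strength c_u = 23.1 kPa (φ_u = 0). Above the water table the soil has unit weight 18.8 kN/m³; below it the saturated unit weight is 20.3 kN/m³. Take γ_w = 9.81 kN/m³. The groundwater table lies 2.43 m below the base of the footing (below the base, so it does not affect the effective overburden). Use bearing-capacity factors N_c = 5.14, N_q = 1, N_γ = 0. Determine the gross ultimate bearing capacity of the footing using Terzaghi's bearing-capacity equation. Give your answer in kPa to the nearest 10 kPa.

q_ult ≈ 160 kPa

q = γ·D_f = 18.8 × 2.38 = 44.744 kPa.
c·N_c = 23.1 × 5.14 = 118.73 kPa
q·N_q = 44.744 × 1 = 44.744 kPa
q_ult = 118.73 + 44.744 = 163.48 kPa.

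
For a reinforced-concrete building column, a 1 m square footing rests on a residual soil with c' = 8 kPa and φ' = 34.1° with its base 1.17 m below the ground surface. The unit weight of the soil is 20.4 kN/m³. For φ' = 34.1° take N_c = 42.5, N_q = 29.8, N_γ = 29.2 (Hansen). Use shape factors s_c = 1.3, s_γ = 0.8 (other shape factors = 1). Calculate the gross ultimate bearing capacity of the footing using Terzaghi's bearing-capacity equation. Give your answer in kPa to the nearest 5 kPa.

q_ult ≈ 1390 kPa

Overburden at base level: q = 20.4 × 1.17 = 23.868 kPa.
Cohesion term c·N_c·s_c = 8 × 42.5 × 1.3 = 442 kPa; surcharge term q·N_q = 23.868 × 29.8 = 711.27 kPa; self-weight term 0.5·γ·B·N_γ·s_γ = 0.5 × 20.4 × 1 × 29.2 × 0.8 = 238.27 kPa.
q_ult = 442 + 711.27 + 238.27 = 1391.5 kPa.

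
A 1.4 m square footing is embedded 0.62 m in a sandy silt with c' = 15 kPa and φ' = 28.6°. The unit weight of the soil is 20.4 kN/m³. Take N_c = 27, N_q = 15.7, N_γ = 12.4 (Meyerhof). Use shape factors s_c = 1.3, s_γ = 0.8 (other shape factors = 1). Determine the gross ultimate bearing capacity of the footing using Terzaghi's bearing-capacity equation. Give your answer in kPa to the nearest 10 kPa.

Overburden at base level: q = 20.4 × 0.62 = 12.648 kPa.
Cohesion term c·N_c·s_c = 15 × 27 × 1.3 = 526.5 kPa; surcharge term q·N_q = 12.648 × 15.7 = 198.57 kPa; self-weight term 0.5·γ·B·N_γ·s_γ = 0.5 × 20.4 × 1.4 × 12.4 × 0.8 = 141.66 kPa.
q_ult = 526.5 + 198.57 + 141.66 = 866.73 kPa.

q_ult ≈ 870 kPa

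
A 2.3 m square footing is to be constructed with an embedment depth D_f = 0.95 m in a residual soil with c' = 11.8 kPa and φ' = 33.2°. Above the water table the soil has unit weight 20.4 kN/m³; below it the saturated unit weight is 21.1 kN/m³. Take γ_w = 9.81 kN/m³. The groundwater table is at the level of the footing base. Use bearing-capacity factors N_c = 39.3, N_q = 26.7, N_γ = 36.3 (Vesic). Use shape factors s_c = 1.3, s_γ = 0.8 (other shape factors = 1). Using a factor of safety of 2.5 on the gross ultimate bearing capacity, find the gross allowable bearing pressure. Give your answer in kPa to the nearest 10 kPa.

q_all ≈ 600 kPa

q = γ·D_f = 20.4 × 0.95 = 19.38 kPa.
For the ½γBN_γ term take γ' = 21.1 − 9.81 = 11.29 kN/m³ (soil below base is submerged).
c·N_c·s_c = 11.8 × 39.3 × 1.3 = 602.86 kPa
q·N_q = 19.38 × 26.7 = 517.45 kPa
0.5·γ·B·N_γ·s_γ = 0.5 × 11.29 × 2.3 × 36.3 × 0.8 = 377.04 kPa
q_ult = 602.86 + 517.45 + 377.04 = 1497.3 kPa.
q_all = 1497.3 / 2.5 = 598.94 kPa.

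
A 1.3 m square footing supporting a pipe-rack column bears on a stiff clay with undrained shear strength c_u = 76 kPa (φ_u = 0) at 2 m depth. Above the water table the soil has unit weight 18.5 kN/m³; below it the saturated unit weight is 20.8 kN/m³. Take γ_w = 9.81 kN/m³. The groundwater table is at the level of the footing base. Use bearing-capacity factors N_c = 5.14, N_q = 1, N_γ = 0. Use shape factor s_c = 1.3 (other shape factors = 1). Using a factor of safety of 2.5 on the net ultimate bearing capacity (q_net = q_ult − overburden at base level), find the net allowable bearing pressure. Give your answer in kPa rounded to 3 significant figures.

Overburden at base level: q = 18.5 × 2 = 37 kPa.
Cohesion term c·N_c·s_c = 76 × 5.14 × 1.3 = 507.83 kPa; surcharge term q·N_q = 37 × 1 = 37 kPa.
q_ult = 507.83 + 37 = 544.83 kPa.
q_net = 544.83 − 37 = 507.83 kPa.
q_all(net) = 507.83 / 2.5 = 203.13 kPa.

q_all(net) ≈ 203 kPa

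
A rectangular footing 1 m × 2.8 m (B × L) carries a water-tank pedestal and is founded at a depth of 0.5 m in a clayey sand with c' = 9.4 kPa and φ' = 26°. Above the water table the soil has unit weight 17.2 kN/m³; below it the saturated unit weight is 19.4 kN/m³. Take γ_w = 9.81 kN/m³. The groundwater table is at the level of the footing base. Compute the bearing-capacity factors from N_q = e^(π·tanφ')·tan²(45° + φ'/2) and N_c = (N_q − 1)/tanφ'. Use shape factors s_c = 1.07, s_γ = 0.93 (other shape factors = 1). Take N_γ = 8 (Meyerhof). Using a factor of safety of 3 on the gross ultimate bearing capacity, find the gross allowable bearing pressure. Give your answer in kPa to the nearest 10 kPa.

q_all ≈ 120 kPa

N_q = e^(π·tan26°)·tan²(58°) = 11.85; N_c = (N_q − 1)/tanφ' = 22.25.
q = γ·D_f = 17.2 × 0.5 = 8.6 kPa.
For the ½γBN_γ term take γ' = 19.4 − 9.81 = 9.59 kN/m³ (soil below base is submerged).
c·N_c·s_c = 9.4 × 22.254 × 1.07 = 223.83 kPa
q·N_q = 8.6 × 11.854 = 101.95 kPa
0.5·γ·B·N_γ·s_γ = 0.5 × 9.59 × 1 × 8 × 0.93 = 35.675 kPa
q_ult = 223.83 + 101.95 + 35.675 = 361.46 kPa.
q_all = 361.46 / 3 = 120.49 kPa.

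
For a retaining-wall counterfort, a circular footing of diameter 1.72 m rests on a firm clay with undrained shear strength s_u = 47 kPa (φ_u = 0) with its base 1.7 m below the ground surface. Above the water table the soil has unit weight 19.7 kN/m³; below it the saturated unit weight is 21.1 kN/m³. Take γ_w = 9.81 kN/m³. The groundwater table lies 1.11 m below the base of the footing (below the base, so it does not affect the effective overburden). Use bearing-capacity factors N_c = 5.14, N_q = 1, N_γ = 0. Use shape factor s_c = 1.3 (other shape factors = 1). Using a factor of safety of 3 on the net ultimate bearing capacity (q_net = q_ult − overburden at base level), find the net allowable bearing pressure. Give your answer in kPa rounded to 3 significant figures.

q_all(net) ≈ 105 kPa

Overburden at base level: q = 19.7 × 1.7 = 33.49 kPa.
Cohesion term c·N_c·s_c = 47 × 5.14 × 1.3 = 314.05 kPa; surcharge term q·N_q = 33.49 × 1 = 33.49 kPa.
q_ult = 314.05 + 33.49 = 347.54 kPa.
q_net = 347.54 − 33.49 = 314.05 kPa.
q_all(net) = 314.05 / 3 = 104.68 kPa.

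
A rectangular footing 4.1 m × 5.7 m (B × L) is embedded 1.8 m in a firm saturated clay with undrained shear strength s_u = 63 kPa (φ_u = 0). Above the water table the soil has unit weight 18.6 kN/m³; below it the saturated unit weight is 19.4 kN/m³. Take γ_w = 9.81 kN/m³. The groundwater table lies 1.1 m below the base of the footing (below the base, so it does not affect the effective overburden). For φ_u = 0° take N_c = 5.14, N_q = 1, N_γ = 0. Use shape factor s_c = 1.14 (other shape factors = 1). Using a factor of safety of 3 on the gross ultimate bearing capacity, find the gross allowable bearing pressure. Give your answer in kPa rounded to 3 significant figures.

q_all ≈ 134 kPa

Overburden at base level: q = 18.6 × 1.8 = 33.48 kPa.
Cohesion term c·N_c·s_c = 63 × 5.14 × 1.14 = 369.15 kPa; surcharge term q·N_q = 33.48 × 1 = 33.48 kPa.
q_ult = 369.15 + 33.48 = 402.63 kPa.
q_all = 402.63 / 3 = 134.21 kPa.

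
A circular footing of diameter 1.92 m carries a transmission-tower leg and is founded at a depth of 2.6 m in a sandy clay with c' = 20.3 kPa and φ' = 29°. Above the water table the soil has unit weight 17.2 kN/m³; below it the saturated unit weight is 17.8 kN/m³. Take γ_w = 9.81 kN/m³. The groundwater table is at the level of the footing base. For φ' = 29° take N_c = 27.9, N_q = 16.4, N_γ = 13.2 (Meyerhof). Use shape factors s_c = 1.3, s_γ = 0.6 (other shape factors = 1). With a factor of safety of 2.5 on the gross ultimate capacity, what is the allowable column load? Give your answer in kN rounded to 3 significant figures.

P_all ≈ 1770 kN

Overburden at base level: q = 17.2 × 2.6 = 44.72 kPa.
Below the base the soil is submerged, so the ½γBN_γ term uses γ' = 17.8 − 9.81 = 7.99 kN/m³.
Cohesion term c·N_c·s_c = 20.3 × 27.9 × 1.3 = 736.28 kPa; surcharge term q·N_q = 44.72 × 16.4 = 733.41 kPa; self-weight term 0.5·γ·B·N_γ·s_γ = 0.5 × 7.99 × 1.92 × 13.2 × 0.6 = 60.75 kPa.
q_ult = 736.28 + 733.41 + 60.75 = 1530.4 kPa.
Gross allowable pressure q_all = 1530.4 / 2.5 = 612.18 kPa.
Footing area = 2.8953 m², so allowable column load = 612.18 × 2.8953 = 1772.4 kN.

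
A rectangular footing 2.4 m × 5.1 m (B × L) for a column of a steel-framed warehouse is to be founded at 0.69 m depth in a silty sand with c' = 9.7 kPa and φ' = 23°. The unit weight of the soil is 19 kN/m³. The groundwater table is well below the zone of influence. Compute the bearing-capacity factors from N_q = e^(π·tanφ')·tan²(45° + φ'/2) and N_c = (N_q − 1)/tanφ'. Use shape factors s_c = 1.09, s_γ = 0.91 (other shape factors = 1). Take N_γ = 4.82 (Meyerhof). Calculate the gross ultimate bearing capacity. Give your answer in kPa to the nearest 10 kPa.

q_ult ≈ 400 kPa

tan23° = 0.4245, so N_q = e^(π×0.4245)·tan²(56.5°) = 3.794 × 2.283 = 8.66.
N_c = (8.66 − 1)/tan23° = 18.05.
Effective surcharge at the founding depth q = γ·D_f = 19 × 0.69 = 13.11 kPa.
q_ult = c·N_c·s_c + q·N_q + 0.5·γ·B·N_γ·s_γ
     = 9.7 × 18.049 × 1.09 + 13.11 × 8.6612 + 0.5 × 19 × 2.4 × 4.82 × 0.91
     = 190.83 + 113.55 + 100.01 = 404.38 kPa.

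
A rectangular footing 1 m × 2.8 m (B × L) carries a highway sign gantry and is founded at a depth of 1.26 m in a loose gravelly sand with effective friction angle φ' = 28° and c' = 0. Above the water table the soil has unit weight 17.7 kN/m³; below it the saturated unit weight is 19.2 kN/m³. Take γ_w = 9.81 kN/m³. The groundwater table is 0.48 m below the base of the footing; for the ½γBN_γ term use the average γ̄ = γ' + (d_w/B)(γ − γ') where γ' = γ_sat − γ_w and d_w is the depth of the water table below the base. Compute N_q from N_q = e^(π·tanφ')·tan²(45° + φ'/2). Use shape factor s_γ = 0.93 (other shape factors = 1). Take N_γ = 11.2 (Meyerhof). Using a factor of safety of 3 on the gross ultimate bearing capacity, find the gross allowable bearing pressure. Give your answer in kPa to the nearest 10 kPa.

N_q = e^(π·tan28°)·tan²(59°) = 14.72.
Effective surcharge at the founding depth q = γ·D_f = 17.7 × 1.26 = 22.302 kPa.
With d_w = 0.48 m < B, γ̄ = 9.39 + (0.48/1) × (17.7 − 9.39) = 13.379 kN/m³.
q_ult = q·N_q + 0.5·γ·B·N_γ·s_γ
     = 22.302 × 14.72 + 0.5 × 13.379 × 1 × 11.2 × 0.93
     = 328.28 + 69.677 = 397.96 kPa.
q_all = 397.96 / 3 = 132.65 kPa.

q_all ≈ 130 kPa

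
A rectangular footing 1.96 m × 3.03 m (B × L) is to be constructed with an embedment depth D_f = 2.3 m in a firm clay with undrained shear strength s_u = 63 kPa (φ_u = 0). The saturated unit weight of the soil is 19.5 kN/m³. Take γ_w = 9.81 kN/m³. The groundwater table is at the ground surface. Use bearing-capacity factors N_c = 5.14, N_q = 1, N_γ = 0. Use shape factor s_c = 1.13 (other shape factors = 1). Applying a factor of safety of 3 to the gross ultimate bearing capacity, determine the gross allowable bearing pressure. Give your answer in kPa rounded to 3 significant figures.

q_all ≈ 129 kPa

γ' = 19.5 − 9.81 = 9.69 kN/m³ (submerged throughout). q = 9.69 × 2.3 = 22.287 kPa.
c·N_c·s_c = 63 × 5.14 × 1.13 = 365.92 kPa
q·N_q = 22.287 × 1 = 22.287 kPa
q_ult = 365.92 + 22.287 = 388.2 kPa.
q_all = q_ult / FS = 388.2 / 3 = 129.4 kPa.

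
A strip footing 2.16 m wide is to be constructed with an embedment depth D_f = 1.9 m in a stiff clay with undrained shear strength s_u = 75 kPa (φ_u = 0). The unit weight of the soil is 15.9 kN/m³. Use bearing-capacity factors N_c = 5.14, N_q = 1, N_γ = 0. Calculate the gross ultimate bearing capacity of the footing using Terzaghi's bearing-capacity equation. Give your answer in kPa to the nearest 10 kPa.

q_ult ≈ 420 kPa

q = γ·D_f = 15.9 × 1.9 = 30.21 kPa.
c·N_c = 75 × 5.14 = 385.5 kPa
q·N_q = 30.21 × 1 = 30.21 kPa
q_ult = 385.5 + 30.21 = 415.71 kPa.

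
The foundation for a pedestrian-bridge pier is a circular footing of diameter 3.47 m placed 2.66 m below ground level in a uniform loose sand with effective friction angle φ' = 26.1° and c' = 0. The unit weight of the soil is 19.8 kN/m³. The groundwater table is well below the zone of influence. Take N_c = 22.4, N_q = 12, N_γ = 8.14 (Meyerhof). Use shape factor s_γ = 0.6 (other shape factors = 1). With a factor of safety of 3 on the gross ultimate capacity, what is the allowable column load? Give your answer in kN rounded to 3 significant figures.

q = γ·D_f = 19.8 × 2.66 = 52.668 kPa.
q·N_q = 52.668 × 12 = 632.02 kPa
0.5·γ·B·N_γ·s_γ = 0.5 × 19.8 × 3.47 × 8.14 × 0.6 = 167.78 kPa
q_ult = 632.02 + 167.78 = 799.8 kPa.
Gross allowable pressure q_all = 799.8 / 3 = 266.6 kPa.
Footing area = 9.4569 m², so allowable column load = 266.6 × 9.4569 = 2521.2 kN.

P_all ≈ 2520 kN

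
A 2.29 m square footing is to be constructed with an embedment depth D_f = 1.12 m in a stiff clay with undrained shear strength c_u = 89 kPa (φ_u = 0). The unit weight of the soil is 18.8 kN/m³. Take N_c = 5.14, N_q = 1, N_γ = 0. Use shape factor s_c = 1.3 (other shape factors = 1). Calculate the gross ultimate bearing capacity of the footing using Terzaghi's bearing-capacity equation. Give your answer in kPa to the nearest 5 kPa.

q_ult ≈ 615 kPa

q = γ·D_f = 18.8 × 1.12 = 21.056 kPa.
c·N_c·s_c = 89 × 5.14 × 1.3 = 594.7 kPa
q·N_q = 21.056 × 1 = 21.056 kPa
q_ult = 594.7 + 21.056 = 615.75 kPa.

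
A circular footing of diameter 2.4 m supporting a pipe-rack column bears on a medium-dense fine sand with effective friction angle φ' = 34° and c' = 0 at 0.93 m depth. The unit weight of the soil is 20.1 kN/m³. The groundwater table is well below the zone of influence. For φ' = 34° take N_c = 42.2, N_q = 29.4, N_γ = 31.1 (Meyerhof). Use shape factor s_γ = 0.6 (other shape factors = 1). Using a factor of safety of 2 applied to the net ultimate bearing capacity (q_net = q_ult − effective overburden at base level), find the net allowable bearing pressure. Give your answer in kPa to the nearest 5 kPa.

q_all(net) ≈ 490 kPa

Effective surcharge at the founding depth q = γ·D_f = 20.1 × 0.93 = 18.693 kPa.
q_ult = q·N_q + 0.5·γ·B·N_γ·s_γ
     = 18.693 × 29.4 + 0.5 × 20.1 × 2.4 × 31.1 × 0.6
     = 549.57 + 450.08 = 999.65 kPa.
Net ultimate: q_net = 999.65 − 18.693 = 980.96 kPa.
q_all(net) = 980.96 / 2 = 490.48 kPa.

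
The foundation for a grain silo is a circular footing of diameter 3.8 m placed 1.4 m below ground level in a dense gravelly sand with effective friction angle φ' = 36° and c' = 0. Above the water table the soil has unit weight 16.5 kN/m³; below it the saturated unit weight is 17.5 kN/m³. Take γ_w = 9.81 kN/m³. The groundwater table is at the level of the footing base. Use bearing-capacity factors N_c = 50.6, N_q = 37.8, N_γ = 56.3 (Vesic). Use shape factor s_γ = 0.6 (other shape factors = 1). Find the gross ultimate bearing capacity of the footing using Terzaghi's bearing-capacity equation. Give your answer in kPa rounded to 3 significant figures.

q_ult ≈ 1370 kPa

Overburden at base level: q = 16.5 × 1.4 = 23.1 kPa.
Below the base the soil is submerged, so the ½γBN_γ term uses γ' = 17.5 − 9.81 = 7.69 kN/m³.
Surcharge term q·N_q = 23.1 × 37.8 = 873.18 kPa; self-weight term 0.5·γ·B·N_γ·s_γ = 0.5 × 7.69 × 3.8 × 56.3 × 0.6 = 493.56 kPa.
q_ult = 873.18 + 493.56 = 1366.7 kPa.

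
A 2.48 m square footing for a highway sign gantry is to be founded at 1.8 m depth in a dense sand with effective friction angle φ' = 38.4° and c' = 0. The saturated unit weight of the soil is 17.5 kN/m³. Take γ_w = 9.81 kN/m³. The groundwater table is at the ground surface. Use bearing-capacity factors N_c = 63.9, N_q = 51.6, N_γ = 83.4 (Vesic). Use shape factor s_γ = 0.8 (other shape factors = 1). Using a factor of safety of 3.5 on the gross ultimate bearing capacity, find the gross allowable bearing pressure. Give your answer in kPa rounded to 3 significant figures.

With the water table at the surface the whole profile is submerged: γ' = 17.5 − 9.81 = 7.69 kN/m³, so q = γ'·D_f = 13.842 kPa; the same γ' applies in the ½γBN_γ term.
q_ult = q·N_q + 0.5·γ·B·N_γ·s_γ
     = 13.842 × 51.6 + 0.5 × 7.69 × 2.48 × 83.4 × 0.8
     = 714.25 + 636.22 = 1350.5 kPa.
q_all = 1350.5 / 3.5 = 385.85 kPa.

q_all ≈ 386 kPa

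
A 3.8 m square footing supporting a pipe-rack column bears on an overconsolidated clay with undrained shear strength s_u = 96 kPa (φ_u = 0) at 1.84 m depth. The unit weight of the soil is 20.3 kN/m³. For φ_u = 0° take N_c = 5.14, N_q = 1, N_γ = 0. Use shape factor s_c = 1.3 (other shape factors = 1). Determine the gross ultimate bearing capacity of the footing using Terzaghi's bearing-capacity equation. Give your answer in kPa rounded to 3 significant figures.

q_ult ≈ 679 kPa

q = γ·D_f = 20.3 × 1.84 = 37.352 kPa.
c·N_c·s_c = 96 × 5.14 × 1.3 = 641.47 kPa
q·N_q = 37.352 × 1 = 37.352 kPa
q_ult = 641.47 + 37.352 = 678.82 kPa.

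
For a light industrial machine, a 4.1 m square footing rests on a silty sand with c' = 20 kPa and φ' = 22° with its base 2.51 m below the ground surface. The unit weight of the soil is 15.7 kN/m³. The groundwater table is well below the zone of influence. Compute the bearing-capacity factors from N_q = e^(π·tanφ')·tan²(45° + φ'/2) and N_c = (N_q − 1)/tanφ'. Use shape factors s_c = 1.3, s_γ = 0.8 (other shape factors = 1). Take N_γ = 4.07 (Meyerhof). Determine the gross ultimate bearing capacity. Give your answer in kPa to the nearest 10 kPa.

tan22° = 0.404, so N_q = e^(π×0.404)·tan²(56°) = 3.558 × 2.198 = 7.82.
N_c = (7.82 − 1)/tan22° = 16.88.
Effective surcharge at the founding depth q = γ·D_f = 15.7 × 2.51 = 39.407 kPa.
q_ult = c·N_c·s_c + q·N_q + 0.5·γ·B·N_γ·s_γ
     = 20 × 16.883 × 1.3 + 39.407 × 7.8211 + 0.5 × 15.7 × 4.1 × 4.07 × 0.8
     = 438.95 + 308.21 + 104.79 = 851.96 kPa.

q_ult ≈ 850 kPa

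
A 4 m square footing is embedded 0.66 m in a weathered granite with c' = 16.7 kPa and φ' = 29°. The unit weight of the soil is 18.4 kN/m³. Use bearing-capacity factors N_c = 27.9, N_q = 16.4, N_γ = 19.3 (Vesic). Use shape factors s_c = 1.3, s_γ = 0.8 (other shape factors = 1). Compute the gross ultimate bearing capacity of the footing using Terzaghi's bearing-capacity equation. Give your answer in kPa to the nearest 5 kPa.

Effective surcharge at the founding depth q = γ·D_f = 18.4 × 0.66 = 12.144 kPa.
q_ult = c·N_c·s_c + q·N_q + 0.5·γ·B·N_γ·s_γ
     = 16.7 × 27.9 × 1.3 + 12.144 × 16.4 + 0.5 × 18.4 × 4 × 19.3 × 0.8
     = 605.71 + 199.16 + 568.19 = 1373.1 kPa.

q_ult ≈ 1375 kPa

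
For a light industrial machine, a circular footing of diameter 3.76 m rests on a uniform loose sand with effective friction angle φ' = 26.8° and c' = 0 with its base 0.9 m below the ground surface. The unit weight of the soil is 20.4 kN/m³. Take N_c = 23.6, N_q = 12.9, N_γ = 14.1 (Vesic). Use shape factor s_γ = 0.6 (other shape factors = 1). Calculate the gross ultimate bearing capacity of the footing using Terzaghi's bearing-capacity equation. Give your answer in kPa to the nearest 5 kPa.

q_ult ≈ 560 kPa

Overburden at base level: q = 20.4 × 0.9 = 18.36 kPa.
Surcharge term q·N_q = 18.36 × 12.9 = 236.84 kPa; self-weight term 0.5·γ·B·N_γ·s_γ = 0.5 × 20.4 × 3.76 × 14.1 × 0.6 = 324.46 kPa.
q_ult = 236.84 + 324.46 = 561.3 kPa.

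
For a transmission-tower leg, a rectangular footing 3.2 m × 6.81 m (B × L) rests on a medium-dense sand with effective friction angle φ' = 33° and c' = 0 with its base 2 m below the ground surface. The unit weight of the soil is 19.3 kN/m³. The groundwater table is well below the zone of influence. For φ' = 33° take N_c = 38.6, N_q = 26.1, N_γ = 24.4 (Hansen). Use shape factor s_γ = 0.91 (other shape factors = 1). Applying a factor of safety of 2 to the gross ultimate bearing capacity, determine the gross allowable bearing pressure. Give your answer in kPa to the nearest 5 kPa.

Effective surcharge at the founding depth q = γ·D_f = 19.3 × 2 = 38.6 kPa.
q_ult = q·N_q + 0.5·γ·B·N_γ·s_γ
     = 38.6 × 26.1 + 0.5 × 19.3 × 3.2 × 24.4 × 0.91
     = 1007.5 + 685.66 = 1693.1 kPa.
q_all = q_ult / FS = 1693.1 / 2 = 846.56 kPa.

q_all ≈ 845 kPa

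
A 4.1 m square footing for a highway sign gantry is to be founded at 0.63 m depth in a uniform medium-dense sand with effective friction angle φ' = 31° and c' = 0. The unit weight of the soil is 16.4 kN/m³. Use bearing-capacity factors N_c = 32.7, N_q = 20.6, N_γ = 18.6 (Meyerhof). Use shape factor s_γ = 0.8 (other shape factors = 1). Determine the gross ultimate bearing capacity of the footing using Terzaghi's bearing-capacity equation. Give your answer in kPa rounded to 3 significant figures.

Effective surcharge at the founding depth q = γ·D_f = 16.4 × 0.63 = 10.332 kPa.
q_ult = q·N_q + 0.5·γ·B·N_γ·s_γ
     = 10.332 × 20.6 + 0.5 × 16.4 × 4.1 × 18.6 × 0.8
     = 212.84 + 500.27 = 713.1 kPa.

q_ult ≈ 713 kPa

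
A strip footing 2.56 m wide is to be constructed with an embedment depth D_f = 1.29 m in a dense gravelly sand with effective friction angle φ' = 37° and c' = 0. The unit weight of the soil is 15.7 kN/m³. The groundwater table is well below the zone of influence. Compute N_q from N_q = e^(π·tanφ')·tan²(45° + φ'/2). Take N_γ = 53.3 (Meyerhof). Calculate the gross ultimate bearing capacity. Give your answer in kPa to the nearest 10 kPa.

q_ult ≈ 1940 kPa

tan37° = 0.7536, so N_q = e^(π×0.7536)·tan²(63.5°) = 10.669 × 4.023 = 42.92.
q = γ·D_f = 15.7 × 1.29 = 20.253 kPa.
q·N_q = 20.253 × 42.92 = 869.26 kPa
0.5·γ·B·N_γ = 0.5 × 15.7 × 2.56 × 53.3 = 1071.1 kPa
q_ult = 869.26 + 1071.1 = 1940.4 kPa.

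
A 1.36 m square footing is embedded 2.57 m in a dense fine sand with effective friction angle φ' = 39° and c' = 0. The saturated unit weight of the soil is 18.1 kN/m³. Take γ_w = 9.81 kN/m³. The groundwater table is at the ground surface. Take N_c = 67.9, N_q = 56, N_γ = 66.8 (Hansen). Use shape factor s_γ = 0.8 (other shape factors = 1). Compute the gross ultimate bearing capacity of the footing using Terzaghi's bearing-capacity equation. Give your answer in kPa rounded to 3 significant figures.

q_ult ≈ 1490 kPa

With the water table at the surface the whole profile is submerged: γ' = 18.1 − 9.81 = 8.29 kN/m³, so q = γ'·D_f = 21.305 kPa; the same γ' applies in the ½γBN_γ term.
q_ult = q·N_q + 0.5·γ·B·N_γ·s_γ
     = 21.305 × 56 + 0.5 × 8.29 × 1.36 × 66.8 × 0.8
     = 1193.1 + 301.25 = 1494.3 kPa.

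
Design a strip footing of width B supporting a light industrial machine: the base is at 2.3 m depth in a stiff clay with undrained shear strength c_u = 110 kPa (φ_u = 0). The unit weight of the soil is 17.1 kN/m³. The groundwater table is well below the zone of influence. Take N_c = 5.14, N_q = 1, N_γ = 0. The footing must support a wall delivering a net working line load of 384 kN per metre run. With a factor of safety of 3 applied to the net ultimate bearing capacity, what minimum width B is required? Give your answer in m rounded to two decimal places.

B = 2.04 m

Overburden at base level: q = 17.1 × 2.3 = 39.33 kPa.
Cohesion term c·N_c = 110 × 5.14 = 565.4 kPa; surcharge term q·N_q = 39.33 × 1 = 39.33 kPa.
q_ult = 565.4 + 39.33 = 604.73 kPa.
For φ = 0 the ½γBN_γ term vanishes, so q_ult is independent of B. q_net = 604.73 − 39.33 = 565.4 kPa; q_all(net) = 565.4/3 = 188.47 kPa.
Required width B = w / q_all(net) = 384 / 188.47 = 2.037 m.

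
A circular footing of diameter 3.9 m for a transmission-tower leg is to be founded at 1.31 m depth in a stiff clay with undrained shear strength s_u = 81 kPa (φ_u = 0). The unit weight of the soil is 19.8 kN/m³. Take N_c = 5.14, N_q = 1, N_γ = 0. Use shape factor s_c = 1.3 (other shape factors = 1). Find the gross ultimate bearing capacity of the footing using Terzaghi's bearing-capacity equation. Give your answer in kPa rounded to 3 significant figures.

Overburden at base level: q = 19.8 × 1.31 = 25.938 kPa.
Cohesion term c·N_c·s_c = 81 × 5.14 × 1.3 = 541.24 kPa; surcharge term q·N_q = 25.938 × 1 = 25.938 kPa.
q_ult = 541.24 + 25.938 = 567.18 kPa.

q_ult ≈ 567 kPa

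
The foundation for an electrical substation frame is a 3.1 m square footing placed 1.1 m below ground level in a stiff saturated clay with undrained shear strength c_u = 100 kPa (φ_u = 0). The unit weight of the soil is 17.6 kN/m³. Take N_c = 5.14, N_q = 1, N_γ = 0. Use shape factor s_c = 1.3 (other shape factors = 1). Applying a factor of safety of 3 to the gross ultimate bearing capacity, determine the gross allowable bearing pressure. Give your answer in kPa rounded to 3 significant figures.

q_all ≈ 229 kPa

Effective surcharge at the founding depth q = γ·D_f = 17.6 × 1.1 = 19.36 kPa.
q_ult = c·N_c·s_c + q·N_q
     = 100 × 5.14 × 1.3 + 19.36 × 1
     = 668.2 + 19.36 = 687.56 kPa.
q_all = q_ult / FS = 687.56 / 3 = 229.19 kPa.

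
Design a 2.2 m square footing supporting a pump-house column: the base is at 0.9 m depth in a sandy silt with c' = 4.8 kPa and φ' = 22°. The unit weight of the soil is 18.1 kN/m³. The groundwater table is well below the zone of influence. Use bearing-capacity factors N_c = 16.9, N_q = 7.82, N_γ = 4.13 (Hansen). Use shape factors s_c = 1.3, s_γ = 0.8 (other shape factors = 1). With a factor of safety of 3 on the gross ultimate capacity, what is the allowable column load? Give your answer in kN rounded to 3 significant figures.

Effective surcharge at the founding depth q = γ·D_f = 18.1 × 0.9 = 16.29 kPa.
q_ult = c·N_c·s_c + q·N_q + 0.5·γ·B·N_γ·s_γ
     = 4.8 × 16.9 × 1.3 + 16.29 × 7.82 + 0.5 × 18.1 × 2.2 × 4.13 × 0.8
     = 105.46 + 127.39 + 65.783 = 298.63 kPa.
Gross allowable pressure q_all = 298.63 / 3 = 99.542 kPa.
Footing area = 4.84 m², so allowable column load = 99.542 × 4.84 = 481.78 kN.

P_all ≈ 482 kN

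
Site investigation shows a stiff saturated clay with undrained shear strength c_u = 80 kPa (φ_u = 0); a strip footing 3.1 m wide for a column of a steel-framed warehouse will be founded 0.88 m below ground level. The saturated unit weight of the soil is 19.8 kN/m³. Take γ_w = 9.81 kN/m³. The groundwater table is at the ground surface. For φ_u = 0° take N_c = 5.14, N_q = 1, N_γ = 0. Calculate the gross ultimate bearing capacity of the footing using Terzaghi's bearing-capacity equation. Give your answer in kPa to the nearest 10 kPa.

q_ult ≈ 420 kPa

Water table at ground surface, so effective unit weight γ' = 19.8 − 9.81 = 9.99 kN/m³ is used throughout; overburden q = 9.99 × 0.88 = 8.7912 kPa.
Cohesion term c·N_c = 80 × 5.14 = 411.2 kPa; surcharge term q·N_q = 8.7912 × 1 = 8.7912 kPa.
q_ult = 411.2 + 8.7912 = 419.99 kPa.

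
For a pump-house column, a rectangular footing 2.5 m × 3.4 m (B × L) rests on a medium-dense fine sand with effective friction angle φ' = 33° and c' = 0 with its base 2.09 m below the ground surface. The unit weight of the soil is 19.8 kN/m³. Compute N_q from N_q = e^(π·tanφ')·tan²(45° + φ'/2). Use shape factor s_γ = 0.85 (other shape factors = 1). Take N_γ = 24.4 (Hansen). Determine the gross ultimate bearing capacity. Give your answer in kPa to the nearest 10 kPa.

tan33° = 0.6494, so N_q = e^(π×0.6494)·tan²(61.5°) = 7.692 × 3.392 = 26.09.
q = γ·D_f = 19.8 × 2.09 = 41.382 kPa.
q·N_q = 41.382 × 26.092 = 1079.7 kPa
0.5·γ·B·N_γ·s_γ = 0.5 × 19.8 × 2.5 × 24.4 × 0.85 = 513.31 kPa
q_ult = 1079.7 + 513.31 = 1593.1 kPa.

q_ult ≈ 1590 kPa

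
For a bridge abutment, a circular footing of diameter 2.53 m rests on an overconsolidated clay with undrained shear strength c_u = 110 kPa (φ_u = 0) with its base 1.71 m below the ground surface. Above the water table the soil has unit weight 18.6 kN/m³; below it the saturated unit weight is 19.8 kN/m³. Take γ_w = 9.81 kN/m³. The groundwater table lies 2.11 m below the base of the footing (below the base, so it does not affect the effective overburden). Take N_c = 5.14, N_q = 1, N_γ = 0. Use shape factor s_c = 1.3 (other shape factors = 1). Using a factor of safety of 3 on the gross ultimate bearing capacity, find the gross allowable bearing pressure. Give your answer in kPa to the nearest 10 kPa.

q = γ·D_f = 18.6 × 1.71 = 31.806 kPa.
c·N_c·s_c = 110 × 5.14 × 1.3 = 735.02 kPa
q·N_q = 31.806 × 1 = 31.806 kPa
q_ult = 735.02 + 31.806 = 766.83 kPa.
q_all = 766.83 / 3 = 255.61 kPa.

q_all ≈ 260 kPa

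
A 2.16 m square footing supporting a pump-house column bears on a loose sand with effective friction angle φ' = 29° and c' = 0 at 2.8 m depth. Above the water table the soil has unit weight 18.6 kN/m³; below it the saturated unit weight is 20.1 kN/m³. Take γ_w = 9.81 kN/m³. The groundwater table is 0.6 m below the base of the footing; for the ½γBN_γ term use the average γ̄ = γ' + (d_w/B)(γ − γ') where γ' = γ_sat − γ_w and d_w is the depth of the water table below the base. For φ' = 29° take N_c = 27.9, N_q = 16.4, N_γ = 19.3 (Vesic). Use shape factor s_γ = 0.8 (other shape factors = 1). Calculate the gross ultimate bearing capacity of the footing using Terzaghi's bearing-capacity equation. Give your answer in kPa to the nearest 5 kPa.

q_ult ≈ 1065 kPa

q = γ·D_f = 18.6 × 2.8 = 52.08 kPa.
γ' = 10.29 kN/m³; averaging over the depth B below the base, γ̄ = γ' + (d_w/B)(γ − γ') = 12.598 kN/m³.
q·N_q = 52.08 × 16.4 = 854.11 kPa
0.5·γ·B·N_γ·s_γ = 0.5 × 12.598 × 2.16 × 19.3 × 0.8 = 210.08 kPa
q_ult = 854.11 + 210.08 = 1064.2 kPa.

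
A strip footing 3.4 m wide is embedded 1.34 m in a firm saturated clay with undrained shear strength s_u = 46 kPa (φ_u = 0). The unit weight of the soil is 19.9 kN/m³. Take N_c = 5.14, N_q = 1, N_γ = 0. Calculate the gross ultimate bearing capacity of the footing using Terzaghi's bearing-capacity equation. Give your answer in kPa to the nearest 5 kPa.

q = γ·D_f = 19.9 × 1.34 = 26.666 kPa.
c·N_c = 46 × 5.14 = 236.44 kPa
q·N_q = 26.666 × 1 = 26.666 kPa
q_ult = 236.44 + 26.666 = 263.11 kPa.

q_ult ≈ 265 kPa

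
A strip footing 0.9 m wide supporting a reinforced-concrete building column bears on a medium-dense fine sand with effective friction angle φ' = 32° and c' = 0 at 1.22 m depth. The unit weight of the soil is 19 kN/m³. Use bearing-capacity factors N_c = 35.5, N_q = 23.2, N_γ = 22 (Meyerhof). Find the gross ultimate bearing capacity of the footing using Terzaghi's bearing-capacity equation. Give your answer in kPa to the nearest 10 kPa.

q_ult ≈ 730 kPa

Overburden at base level: q = 19 × 1.22 = 23.18 kPa.
Surcharge term q·N_q = 23.18 × 23.2 = 537.78 kPa; self-weight term 0.5·γ·B·N_γ = 0.5 × 19 × 0.9 × 22 = 188.1 kPa.
q_ult = 537.78 + 188.1 = 725.88 kPa.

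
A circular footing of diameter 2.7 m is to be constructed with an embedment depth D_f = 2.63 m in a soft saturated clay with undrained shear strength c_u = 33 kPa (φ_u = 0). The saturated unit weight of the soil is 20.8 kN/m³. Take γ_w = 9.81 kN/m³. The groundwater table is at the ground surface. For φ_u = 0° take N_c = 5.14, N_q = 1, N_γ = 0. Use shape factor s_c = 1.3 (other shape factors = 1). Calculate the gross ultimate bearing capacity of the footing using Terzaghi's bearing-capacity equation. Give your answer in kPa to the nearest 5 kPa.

q_ult ≈ 250 kPa

With the water table at the surface the whole profile is submerged: γ' = 20.8 − 9.81 = 10.99 kN/m³, so q = γ'·D_f = 28.904 kPa.
q_ult = c·N_c·s_c + q·N_q
     = 33 × 5.14 × 1.3 + 28.904 × 1
     = 220.51 + 28.904 = 249.41 kPa.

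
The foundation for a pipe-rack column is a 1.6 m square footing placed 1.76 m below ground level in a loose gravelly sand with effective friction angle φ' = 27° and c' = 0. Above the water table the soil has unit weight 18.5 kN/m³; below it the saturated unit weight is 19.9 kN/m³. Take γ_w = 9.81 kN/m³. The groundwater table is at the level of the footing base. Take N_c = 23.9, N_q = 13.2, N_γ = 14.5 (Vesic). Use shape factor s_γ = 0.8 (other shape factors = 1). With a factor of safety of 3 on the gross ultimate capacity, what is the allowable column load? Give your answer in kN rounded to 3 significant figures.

P_all ≈ 447 kN

q = γ·D_f = 18.5 × 1.76 = 32.56 kPa.
For the ½γBN_γ term take γ' = 19.9 − 9.81 = 10.09 kN/m³ (soil below base is submerged).
q·N_q = 32.56 × 13.2 = 429.79 kPa
0.5·γ·B·N_γ·s_γ = 0.5 × 10.09 × 1.6 × 14.5 × 0.8 = 93.635 kPa
q_ult = 429.79 + 93.635 = 523.43 kPa.
Gross allowable pressure q_all = 523.43 / 3 = 174.48 kPa.
Footing area = 2.56 m², so allowable column load = 174.48 × 2.56 = 446.66 kN.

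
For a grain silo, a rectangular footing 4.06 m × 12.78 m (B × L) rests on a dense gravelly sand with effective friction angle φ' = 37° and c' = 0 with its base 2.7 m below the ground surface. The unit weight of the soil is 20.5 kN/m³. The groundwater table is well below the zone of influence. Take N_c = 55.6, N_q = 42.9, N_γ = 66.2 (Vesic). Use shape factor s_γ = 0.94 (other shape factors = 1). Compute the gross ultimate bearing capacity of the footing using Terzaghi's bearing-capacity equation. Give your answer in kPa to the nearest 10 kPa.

q = γ·D_f = 20.5 × 2.7 = 55.35 kPa.
q·N_q = 55.35 × 42.9 = 2374.5 kPa
0.5·γ·B·N_γ·s_γ = 0.5 × 20.5 × 4.06 × 66.2 × 0.94 = 2589.6 kPa
q_ult = 2374.5 + 2589.6 = 4964.1 kPa.

q_ult ≈ 4960 kPa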